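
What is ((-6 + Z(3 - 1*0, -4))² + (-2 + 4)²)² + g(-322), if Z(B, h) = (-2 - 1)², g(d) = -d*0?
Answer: 169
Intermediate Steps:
g(d) = 0
Z(B, h) = 9 (Z(B, h) = (-3)² = 9)
((-6 + Z(3 - 1*0, -4))² + (-2 + 4)²)² + g(-322) = ((-6 + 9)² + (-2 + 4)²)² + 0 = (3² + 2²)² + 0 = (9 + 4)² + 0 = 13² + 0 = 169 + 0 = 169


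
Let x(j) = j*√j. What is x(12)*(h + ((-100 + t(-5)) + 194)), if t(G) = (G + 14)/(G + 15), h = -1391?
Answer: -155532*√3/5 ≈ -53878.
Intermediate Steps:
x(j) = j^(3/2)
t(G) = (14 + G)/(15 + G)
x(12)*(h + ((-100 + t(-5)) + 194)) = 12^(3/2)*(-1391 + ((-100 + (14 - 5)/(15 - 5)) + 194)) = (24*√3)*(-1391 + ((-100 + 9/10) + 194)) = (24*√3)*(-1391 + (-991/10 + 194)) = (24*√3)*(-1391 + 949/10) = (24*√3)*(-12961/10) = -155532*√3/5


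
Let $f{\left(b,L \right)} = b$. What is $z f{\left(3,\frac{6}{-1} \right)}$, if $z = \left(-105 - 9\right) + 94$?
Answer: $-60$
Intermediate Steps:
$z = -20$ ($z = -114 + 94 = -20$)
$z f{\left(3,\frac{6}{-1} \right)} = \left(-20\right) 3 = -60$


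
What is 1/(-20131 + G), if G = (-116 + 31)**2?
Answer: -1/12906 ≈ -7.7483e-5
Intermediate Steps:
G = 7225 (G = (-85)**2 = 7225)
1/(-20131 + G) = 1/(-20131 + 7225) = 1/(-12906) = -1/12906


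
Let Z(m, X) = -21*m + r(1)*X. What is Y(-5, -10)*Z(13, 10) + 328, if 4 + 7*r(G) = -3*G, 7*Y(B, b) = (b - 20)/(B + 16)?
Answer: 33746/77 ≈ 438.26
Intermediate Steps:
Y(B, b) = (-20 + b)/(7*(16 + B)) (Y(B, b) = ((b - 20)/(B + 16))/7 = ((-20 + b)/(16 + B))/7 = (-20 + b)/(7*(16 + B)))
r(G) = -4/7 - 3*G/7 (r(G) = -4/7 + (-3*G)/7 = -4/7 - 3*G/7)
Z(m, X) = -X - 21*m (Z(m, X) = -21*m + (-4/7 - 3/7*1)*X = -21*m + (-4/7 - 3/7)*X = -21*m - X = -X - 21*m)
Y(-5, -10)*Z(13, 10) + 328 = ((-20 - 10)/(7*(16 - 5)))*(-1*10 - 21*13) + 328 = ((1/7)*(-30)/11)*(-10 - 273) + 328 = ((1/7)*(1/11)*(-30))*(-283) + 328 = -30/77*(-283) + 328 = 8490/77 + 328 = 33746/77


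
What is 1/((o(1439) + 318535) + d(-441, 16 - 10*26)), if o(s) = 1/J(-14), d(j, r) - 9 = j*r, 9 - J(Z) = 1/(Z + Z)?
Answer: 253/107815472 ≈ 2.3466e-6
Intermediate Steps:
J(Z) = 9 - 1/(2*Z) (J(Z) = 9 - 1/(Z + Z) = 9 - 1/(2*Z))
d(j, r) = 9 + j*r
o(s) = 28/253 (o(s) = 1/(9 - 1/2/(-14)) = 1/(9 - 1/2*(-1/14)) = 1/(9 + 1/28) = 1/(253/28) = 28/253)
1/((o(1439) + 318535) + d(-441, 16 - 10*26)) = 1/((28/253 + 318535) + (9 - 441*(16 - 10*26))) = 1/(80589383/253 + (9 - 441*(16 - 260))) = 1/(80589383/253 + (9 - 441*(-244))) = 1/(80589383/253 + (9 + 107604)) = 1/(80589383/253 + 107613) = 1/(107815472/253) = 253/107815472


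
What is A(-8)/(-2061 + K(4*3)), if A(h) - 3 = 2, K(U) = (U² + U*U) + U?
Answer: -5/1761 ≈ -0.0028393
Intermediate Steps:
K(U) = U + 2*U² (K(U) = (U² + U²) + U = 2*U² + U = U + 2*U²)
A(h) = 5 (A(h) = 3 + 2 = 5)
A(-8)/(-2061 + K(4*3)) = 5/(-2061 + (4*3)*(1 + 2*(4*3))) = 5/(-2061 + 12*(1 + 2*12)) = 5/(-2061 + 12*(1 + 24)) = 5/(-2061 + 12*25) = 5/(-2061 + 300) = 5/(-1761) = 5*(-1/1761) = -5/1761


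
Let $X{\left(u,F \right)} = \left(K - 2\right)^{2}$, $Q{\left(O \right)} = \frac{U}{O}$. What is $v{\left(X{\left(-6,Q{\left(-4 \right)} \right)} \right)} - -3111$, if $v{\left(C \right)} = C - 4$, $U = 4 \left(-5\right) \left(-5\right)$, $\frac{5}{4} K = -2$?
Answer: $\frac{77999}{25} \approx 3120.0$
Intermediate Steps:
$K = - \frac{8}{5}$ ($K = \frac{4}{5} \left(-2\right) = - \frac{8}{5} \approx -1.6$)
$U = 100$ ($U = \left(-20\right) \left(-5\right) = 100$)
$Q{\left(O \right)} = \frac{100}{O}$
$X{\left(u,F \right)} = \frac{324}{25}$ ($X{\left(u,F \right)} = \left(- \frac{8}{5} - 2\right)^{2} = \left(- \frac{18}{5}\right)^{2} = \frac{324}{25}$)
$v{\left(C \right)} = -4 + C$
$v{\left(X{\left(-6,Q{\left(-4 \right)} \right)} \right)} - -3111 = \left(-4 + \frac{324}{25}\right) - -3111 = \frac{224}{25} + 3111 = \frac{77999}{25}$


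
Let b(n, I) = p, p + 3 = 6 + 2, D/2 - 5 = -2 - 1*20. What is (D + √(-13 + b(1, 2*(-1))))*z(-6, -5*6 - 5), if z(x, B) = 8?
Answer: -272 + 16*I*√2 ≈ -272.0 + 22.627*I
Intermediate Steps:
D = -34 (D = 10 + 2*(-2 - 1*20) = 10 + 2*(-2 - 20) = 10 + 2*(-22) = 10 - 44 = -34)
p = 5 (p = -3 + (6 + 2) = -3 + 8 = 5)
b(n, I) = 5
(D + √(-13 + b(1, 2*(-1))))*z(-6, -5*6 - 5) = (-34 + √(-13 + 5))*8 = (-34 + √(-8))*8 = (-34 + 2*I*√2)*8 = -272 + 16*I*√2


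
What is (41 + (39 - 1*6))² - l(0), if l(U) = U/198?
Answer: 5476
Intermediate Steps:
l(U) = U/198 (l(U) = U*(1/198) = U/198)
(41 + (39 - 1*6))² - l(0) = (41 + (39 - 1*6))² - 0/198 = (41 + (39 - 6))² - 1*0 = (41 + 33)² + 0 = 74² + 0 = 5476 + 0 = 5476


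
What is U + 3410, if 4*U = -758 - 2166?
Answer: 2679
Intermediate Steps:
U = -731 (U = (-758 - 2166)/4 = (1/4)*(-2924) = -731)
U + 3410 = -731 + 3410 = 2679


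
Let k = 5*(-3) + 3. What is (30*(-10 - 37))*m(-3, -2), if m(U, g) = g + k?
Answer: 19740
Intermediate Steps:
k = -12 (k = -15 + 3 = -12)
m(U, g) = -12 + g (m(U, g) = g - 12 = -12 + g)
(30*(-10 - 37))*m(-3, -2) = (30*(-10 - 37))*(-12 - 2) = (30*(-47))*(-14) = -1410*(-14) = 19740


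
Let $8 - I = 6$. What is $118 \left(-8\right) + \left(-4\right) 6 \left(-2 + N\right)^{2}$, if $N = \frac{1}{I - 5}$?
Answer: $- \frac{3224}{3} \approx -1074.7$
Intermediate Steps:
$I = 2$ ($I = 8 - 6 = 2$)
$N = - \frac{1}{3}$ ($N = \frac{1}{2 - 5} = \frac{1}{-3} = - \frac{1}{3} \approx -0.33333$)
$118 \left(-8\right) + \left(-4\right) 6 \left(-2 + N\right)^{2} = 118 \left(-8\right) + \left(-4\right) 6 \left(-2 - \frac{1}{3}\right)^{2} = -944 - 24 \left(- \frac{7}{3}\right)^{2} = -944 - \frac{392}{3} = - \frac{3224}{3}$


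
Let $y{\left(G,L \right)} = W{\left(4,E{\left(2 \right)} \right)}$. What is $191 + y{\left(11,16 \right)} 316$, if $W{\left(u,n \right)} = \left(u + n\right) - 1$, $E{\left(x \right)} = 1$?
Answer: $1455$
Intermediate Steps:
$W{\left(u,n \right)} = -1 + n + u$ ($W{\left(u,n \right)} = \left(n + u\right) - 1 = -1 + n + u$)
$y{\left(G,L \right)} = 4$ ($y{\left(G,L \right)} = -1 + 1 + 4 = 4$)
$191 + y{\left(11,16 \right)} 316 = 191 + 4 \cdot 316 = 191 + 1264 = 1455$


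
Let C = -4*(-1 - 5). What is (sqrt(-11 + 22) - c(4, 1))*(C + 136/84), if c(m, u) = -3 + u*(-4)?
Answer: 538/3 + 538*sqrt(11)/21 ≈ 264.30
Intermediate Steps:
c(m, u) = -3 - 4*u
C = 24 (C = -4*(-6) = 24)
(sqrt(-11 + 22) - c(4, 1))*(C + 136/84) = (sqrt(-11 + 22) - (-3 - 4*1))*(24 + 136/84) = (sqrt(11) - (-3 - 4))*(24 + 136*(1/84)) = (sqrt(11) - 1*(-7))*(24 + 34/21) = (sqrt(11) + 7)*(538/21) = (7 + sqrt(11))*(538/21) = 538/3 + 538*sqrt(11)/21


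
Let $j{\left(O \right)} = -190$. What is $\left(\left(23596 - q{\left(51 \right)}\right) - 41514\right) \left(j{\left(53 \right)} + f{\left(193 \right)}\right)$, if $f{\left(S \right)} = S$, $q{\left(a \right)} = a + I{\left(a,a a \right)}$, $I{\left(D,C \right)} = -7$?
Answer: $-53886$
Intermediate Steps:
$q{\left(a \right)} = -7 + a$ ($q{\left(a \right)} = a - 7 = -7 + a$)
$\left(\left(23596 - q{\left(51 \right)}\right) - 41514\right) \left(j{\left(53 \right)} + f{\left(193 \right)}\right) = \left(\left(23596 - \left(-7 + 51\right)\right) - 41514\right) \left(-190 + 193\right) = \left(\left(23596 - 44\right) - 41514\right) 3 = \left(23552 - 41514\right) 3 = \left(-17962\right) 3 = -53886$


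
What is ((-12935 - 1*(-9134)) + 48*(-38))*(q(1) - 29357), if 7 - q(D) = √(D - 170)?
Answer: 165093750 + 73125*I ≈ 1.6509e+8 + 73125.0*I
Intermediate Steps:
q(D) = 7 - √(-170 + D) (q(D) = 7 - √(D - 170) = 7 - √(-170 + D))
((-12935 - 1*(-9134)) + 48*(-38))*(q(1) - 29357) = ((-12935 - 1*(-9134)) + 48*(-38))*((7 - √(-170 + 1)) - 29357) = ((-12935 + 9134) - 1824)*((7 - √(-169)) - 29357) = (-3801 - 1824)*((7 - 13*I) - 29357) = -5625*((7 - 13*I) - 29357) = -5625*(-29350 - 13*I) = 165093750 + 73125*I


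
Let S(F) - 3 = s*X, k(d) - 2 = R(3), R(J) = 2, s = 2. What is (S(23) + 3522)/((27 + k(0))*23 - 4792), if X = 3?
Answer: -3531/4079 ≈ -0.86565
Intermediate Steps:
k(d) = 4 (k(d) = 2 + 2 = 4)
S(F) = 9 (S(F) = 3 + 2*3 = 3 + 6 = 9)
(S(23) + 3522)/((27 + k(0))*23 - 4792) = (9 + 3522)/((27 + 4)*23 - 4792) = 3531/(31*23 - 4792) = 3531/(713 - 4792) = 3531/(-4079) = 3531*(-1/4079) = -3531/4079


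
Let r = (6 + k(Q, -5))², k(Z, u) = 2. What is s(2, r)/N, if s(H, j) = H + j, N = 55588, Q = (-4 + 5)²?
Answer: 33/27794 ≈ 0.0011873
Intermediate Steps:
Q = 1 (Q = 1² = 1)
r = 64 (r = (6 + 2)² = 8² = 64)
s(2, r)/N = (2 + 64)/55588 = 66*(1/55588) = 33/27794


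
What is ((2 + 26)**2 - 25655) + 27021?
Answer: 2150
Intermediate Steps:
((2 + 26)**2 - 25655) + 27021 = (28**2 - 25655) + 27021 = (784 - 25655) + 27021 = -24871 + 27021 = 2150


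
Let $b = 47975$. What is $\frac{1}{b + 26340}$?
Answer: $\frac{1}{74315} \approx 1.3456 \cdot 10^{-5}$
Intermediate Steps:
$\frac{1}{b + 26340} = \frac{1}{47975 + 26340} = \frac{1}{74315}$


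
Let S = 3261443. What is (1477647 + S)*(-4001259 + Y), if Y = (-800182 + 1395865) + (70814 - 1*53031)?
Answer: -16055055928370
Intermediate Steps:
Y = 613466 (Y = 595683 + (70814 - 53031) = 595683 + 17783 = 613466)
(1477647 + S)*(-4001259 + Y) = (1477647 + 3261443)*(-4001259 + 613466) = 4739090*(-3387793) = -16055055928370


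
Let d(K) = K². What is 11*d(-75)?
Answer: 61875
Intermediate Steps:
11*d(-75) = 11*(-75)² = 11*5625 = 61875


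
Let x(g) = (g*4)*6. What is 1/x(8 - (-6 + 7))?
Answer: 1/168 ≈ 0.0059524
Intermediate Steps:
x(g) = 24*g (x(g) = (4*g)*6 = 24*g)
1/x(8 - (-6 + 7)) = 1/(24*(8 - (-6 + 7))) = 1/(24*(8 - 1*1)) = 1/(24*(8 - 1)) = 1/(24*7) = 1/168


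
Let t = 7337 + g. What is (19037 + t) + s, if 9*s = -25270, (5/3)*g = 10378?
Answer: 1340686/45 ≈ 29793.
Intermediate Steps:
g = 31134/5 (g = (⅗)*10378 = 31134/5 ≈ 6226.8)
s = -25270/9 (s = (⅑)*(-25270) = -25270/9 ≈ -2807.8)
t = 67819/5 (t = 7337 + 31134/5 = 67819/5 ≈ 13564.)
(19037 + t) + s = (19037 + 67819/5) - 25270/9 = 163004/5 - 25270/9 = 1340686/45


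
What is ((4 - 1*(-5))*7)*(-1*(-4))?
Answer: 252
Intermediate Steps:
((4 - 1*(-5))*7)*(-1*(-4)) = ((4 + 5)*7)*4 = (9*7)*4 = 63*4 = 252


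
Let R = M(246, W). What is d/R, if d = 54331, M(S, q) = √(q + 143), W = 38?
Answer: 54331*√181/181 ≈ 4038.4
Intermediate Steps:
M(S, q) = √(143 + q)
R = √181 (R = √(143 + 38) = √181 ≈ 13.454)
d/R = 54331/(√181) = 54331*(√181/181) = 54331*√181/181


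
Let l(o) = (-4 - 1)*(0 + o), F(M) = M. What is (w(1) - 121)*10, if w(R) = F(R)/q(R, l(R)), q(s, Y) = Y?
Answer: -1212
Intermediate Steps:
l(o) = -5*o
w(R) = -⅕ (w(R) = R/((-5*R)) = R*(-1/(5*R)) = -⅕)
(w(1) - 121)*10 = (-⅕ - 121)*10 = -606/5*10 = -1212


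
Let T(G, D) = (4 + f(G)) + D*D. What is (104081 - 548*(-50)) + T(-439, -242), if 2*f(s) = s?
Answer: 379659/2 ≈ 1.8983e+5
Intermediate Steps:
f(s) = s/2
T(G, D) = 4 + D² + G/2 (T(G, D) = (4 + G/2) + D*D = (4 + G/2) + D² = 4 + D² + G/2)
(104081 - 548*(-50)) + T(-439, -242) = (104081 - 548*(-50)) + (4 + (-242)² + (½)*(-439)) = (104081 + 27400) + (4 + 58564 - 439/2) = 131481 + 116697/2 = 379659/2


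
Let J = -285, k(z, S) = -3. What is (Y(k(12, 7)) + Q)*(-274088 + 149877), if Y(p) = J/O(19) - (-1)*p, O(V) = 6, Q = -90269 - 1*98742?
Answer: 46967035953/2 ≈ 2.3484e+10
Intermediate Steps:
Q = -189011 (Q = -90269 - 98742 = -189011)
Y(p) = -95/2 + p (Y(p) = -285/6 - (-1)*p = -285*⅙ + p = -95/2 + p)
(Y(k(12, 7)) + Q)*(-274088 + 149877) = ((-95/2 - 3) - 189011)*(-274088 + 149877) = (-101/2 - 189011)*(-124211) = -378123/2*(-124211) = 46967035953/2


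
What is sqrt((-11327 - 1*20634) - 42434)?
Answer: I*sqrt(74395) ≈ 272.75*I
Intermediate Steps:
sqrt((-11327 - 1*20634) - 42434) = sqrt((-11327 - 20634) - 42434) = sqrt(-31961 - 42434) = sqrt(-74395) = I*sqrt(74395)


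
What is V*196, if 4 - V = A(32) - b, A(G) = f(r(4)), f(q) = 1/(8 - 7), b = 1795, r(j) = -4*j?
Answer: 352408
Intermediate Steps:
f(q) = 1 (f(q) = 1/1 = 1)
A(G) = 1
V = 1798 (V = 4 - (1 - 1*1795) = 4 - (1 - 1795) = 4 - 1*(-1794) = 4 + 1794 = 1798)
V*196 = 1798*196 = 352408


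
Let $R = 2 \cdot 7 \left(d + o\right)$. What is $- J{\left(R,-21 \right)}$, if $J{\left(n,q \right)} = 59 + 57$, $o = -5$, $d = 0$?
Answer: $-116$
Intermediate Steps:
$R = -70$ ($R = 2 \cdot 7 \left(0 - 5\right) = 14 \left(-5\right) = -70$)
$J{\left(n,q \right)} = 116$
$- J{\left(R,-21 \right)} = \left(-1\right) 116 = -116$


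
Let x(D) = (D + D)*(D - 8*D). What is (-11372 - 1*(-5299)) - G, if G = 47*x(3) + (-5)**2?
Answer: -176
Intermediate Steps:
x(D) = -14*D**2 (x(D) = (2*D)*(-7*D) = -14*D**2)
G = -5897 (G = 47*(-14*3**2) + (-5)**2 = 47*(-14*9) + 25 = 47*(-126) + 25 = -5922 + 25 = -5897)
(-11372 - 1*(-5299)) - G = (-11372 - 1*(-5299)) - 1*(-5897) = (-11372 + 5299) + 5897 = -6073 + 5897 = -176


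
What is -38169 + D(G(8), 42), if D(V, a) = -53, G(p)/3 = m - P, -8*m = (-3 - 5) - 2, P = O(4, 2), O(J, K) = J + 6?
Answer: -38222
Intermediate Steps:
O(J, K) = 6 + J
P = 10 (P = 6 + 4 = 10)
m = 5/4 (m = -((-3 - 5) - 2)/8 = -(-8 - 2)/8 = -⅛*(-10) = 5/4 ≈ 1.2500)
G(p) = -105/4 (G(p) = 3*(5/4 - 1*10) = 3*(5/4 - 10) = 3*(-35/4) = -105/4)
-38169 + D(G(8), 42) = -38169 - 53 = -38222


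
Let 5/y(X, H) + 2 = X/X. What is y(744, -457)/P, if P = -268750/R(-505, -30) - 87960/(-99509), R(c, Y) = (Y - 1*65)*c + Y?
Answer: 22190507/20954234 ≈ 1.0590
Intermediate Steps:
y(X, H) = -5 (y(X, H) = 5/(-2 + X/X) = 5/(-2 + 1) = 5/(-1) = 5*(-1) = -5)
R(c, Y) = Y + c*(-65 + Y) (R(c, Y) = (Y - 65)*c + Y = (-65 + Y)*c + Y = c*(-65 + Y) + Y = Y + c*(-65 + Y))
P = -104771170/22190507 (P = -268750/(-30 - 65*(-505) - 30*(-505)) - 87960/(-99509) = -268750/(-30 + 32825 + 15150) - 87960*(-1/99509) = -268750/47945 + 87960/99509 = -268750*1/47945 + 87960/99509 = -1250/223 + 87960/99509 = -104771170/22190507 ≈ -4.7214)
y(744, -457)/P = -5/(-104771170/22190507) = -5*(-22190507/104771170) = 22190507/20954234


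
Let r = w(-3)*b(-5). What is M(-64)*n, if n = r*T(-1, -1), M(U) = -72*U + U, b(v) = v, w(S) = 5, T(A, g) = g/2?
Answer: 56800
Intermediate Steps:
T(A, g) = g/2 (T(A, g) = g*(1/2) = g/2)
M(U) = -71*U
r = -25 (r = 5*(-5) = -25)
n = 25/2 (n = -25*(-1)/2 = -25*(-1/2) = 25/2 ≈ 12.500)
M(-64)*n = -71*(-64)*(25/2) = 4544*(25/2) = 56800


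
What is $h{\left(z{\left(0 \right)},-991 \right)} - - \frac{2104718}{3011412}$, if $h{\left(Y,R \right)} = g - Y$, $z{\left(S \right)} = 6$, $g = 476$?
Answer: $\frac{708734179}{1505706} \approx 470.7$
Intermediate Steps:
$h{\left(Y,R \right)} = 476 - Y$
$h{\left(z{\left(0 \right)},-991 \right)} - - \frac{2104718}{3011412} = \left(476 - 6\right) - - \frac{2104718}{3011412} = \left(476 - 6\right) - \left(-2104718\right) \frac{1}{3011412} = 470 - - \frac{1052359}{1505706} = 470 + \frac{1052359}{1505706} = \frac{708734179}{1505706}$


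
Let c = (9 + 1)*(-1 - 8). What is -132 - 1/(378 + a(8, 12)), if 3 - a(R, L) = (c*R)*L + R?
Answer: -1189717/9013 ≈ -132.00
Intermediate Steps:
c = -90 (c = 10*(-9) = -90)
a(R, L) = 3 - R + 90*L*R (a(R, L) = 3 - ((-90*R)*L + R) = 3 - (-90*L*R + R) = 3 - (R - 90*L*R) = 3 + (-R + 90*L*R) = 3 - R + 90*L*R)
-132 - 1/(378 + a(8, 12)) = -132 - 1/(378 + (3 - 1*8 + 90*12*8)) = -132 - 1/(378 + (3 - 8 + 8640)) = -132 - 1/(378 + 8635) = -132 - 1/9013 = -1189717/9013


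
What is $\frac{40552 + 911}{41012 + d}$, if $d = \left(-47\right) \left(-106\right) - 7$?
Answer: $\frac{13821}{15329} \approx 0.90162$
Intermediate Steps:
$d = 4975$ ($d = 4982 - 7 = 4975$)
$\frac{40552 + 911}{41012 + d} = \frac{40552 + 911}{41012 + 4975} = \frac{41463}{45987} = 41463 \cdot \frac{1}{45987} = \frac{13821}{15329}$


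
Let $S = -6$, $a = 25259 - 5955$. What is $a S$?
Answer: $-115824$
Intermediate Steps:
$a = 19304$ ($a = 25259 - 5955 = 19304$)
$a S = 19304 \left(-6\right) = -115824$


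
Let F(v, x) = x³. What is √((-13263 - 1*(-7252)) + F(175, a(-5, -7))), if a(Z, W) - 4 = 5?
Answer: I*√5282 ≈ 72.677*I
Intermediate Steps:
a(Z, W) = 9 (a(Z, W) = 4 + 5 = 9)
√((-13263 - 1*(-7252)) + F(175, a(-5, -7))) = √((-13263 - 1*(-7252)) + 9³) = √((-13263 + 7252) + 729) = √(-6011 + 729) = √(-5282) = I*√5282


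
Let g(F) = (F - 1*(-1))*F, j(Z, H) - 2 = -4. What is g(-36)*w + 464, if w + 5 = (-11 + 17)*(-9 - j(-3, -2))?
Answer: -58756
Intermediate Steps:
j(Z, H) = -2 (j(Z, H) = 2 - 4 = -2)
g(F) = F*(1 + F) (g(F) = (F + 1)*F = (1 + F)*F = F*(1 + F))
w = -47 (w = -5 + (-11 + 17)*(-9 - 1*(-2)) = -5 + 6*(-9 + 2) = -5 + 6*(-7) = -5 - 42 = -47)
g(-36)*w + 464 = -36*(1 - 36)*(-47) + 464 = -36*(-35)*(-47) + 464 = 1260*(-47) + 464 = -59220 + 464 = -58756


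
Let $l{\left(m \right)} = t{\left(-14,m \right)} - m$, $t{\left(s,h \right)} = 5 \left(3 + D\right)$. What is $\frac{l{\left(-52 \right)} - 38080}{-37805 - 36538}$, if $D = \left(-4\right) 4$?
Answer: $\frac{38093}{74343} \approx 0.51239$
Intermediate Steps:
$D = -16$
$t{\left(s,h \right)} = -65$ ($t{\left(s,h \right)} = 5 \left(3 - 16\right) = 5 \left(-13\right) = -65$)
$l{\left(m \right)} = -65 - m$
$\frac{l{\left(-52 \right)} - 38080}{-37805 - 36538} = \frac{\left(-65 - -52\right) - 38080}{-37805 - 36538} = \frac{\left(-65 + 52\right) - 38080}{-74343} = \left(-13 - 38080\right) \left(- \frac{1}{74343}\right) = \left(-38093\right) \left(- \frac{1}{74343}\right) = \frac{38093}{74343}$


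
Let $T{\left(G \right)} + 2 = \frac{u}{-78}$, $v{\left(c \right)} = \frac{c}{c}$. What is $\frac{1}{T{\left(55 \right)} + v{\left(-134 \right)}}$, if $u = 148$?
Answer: $- \frac{39}{113} \approx -0.34513$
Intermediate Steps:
$v{\left(c \right)} = 1$
$T{\left(G \right)} = - \frac{152}{39}$ ($T{\left(G \right)} = -2 + \frac{148}{-78} = -2 + 148 \left(- \frac{1}{78}\right) = -2 - \frac{74}{39} = - \frac{152}{39}$)
$\frac{1}{T{\left(55 \right)} + v{\left(-134 \right)}} = \frac{1}{- \frac{152}{39} + 1} = \frac{1}{- \frac{113}{39}} = - \frac{39}{113}$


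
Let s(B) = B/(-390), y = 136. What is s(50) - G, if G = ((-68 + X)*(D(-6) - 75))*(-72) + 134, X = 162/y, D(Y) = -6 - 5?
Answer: 274181069/663 ≈ 4.1355e+5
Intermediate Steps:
D(Y) = -11
X = 81/68 (X = 162/136 = 162*(1/136) = 81/68 ≈ 1.1912)
s(B) = -B/390 (s(B) = B*(-1/390) = -B/390)
G = -7030286/17 (G = ((-68 + 81/68)*(-11 - 75))*(-72) + 134 = -4543/68*(-86)*(-72) + 134 = (195349/34)*(-72) + 134 = -7032564/17 + 134 = -7030286/17 ≈ -4.1355e+5)
s(50) - G = -1/390*50 - 1*(-7030286/17) = -5/39 + 7030286/17 = 274181069/663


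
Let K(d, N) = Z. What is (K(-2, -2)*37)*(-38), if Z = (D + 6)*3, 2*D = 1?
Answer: -27417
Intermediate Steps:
D = ½ (D = (½)*1 = ½ ≈ 0.50000)
Z = 39/2 (Z = (½ + 6)*3 = (13/2)*3 = 39/2 ≈ 19.500)
K(d, N) = 39/2
(K(-2, -2)*37)*(-38) = ((39/2)*37)*(-38) = (1443/2)*(-38) = -27417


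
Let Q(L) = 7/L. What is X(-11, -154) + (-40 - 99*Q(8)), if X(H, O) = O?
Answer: -2245/8 ≈ -280.63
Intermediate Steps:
X(-11, -154) + (-40 - 99*Q(8)) = -154 + (-40 - 693/8) = -154 - 1013/8 = -2245/8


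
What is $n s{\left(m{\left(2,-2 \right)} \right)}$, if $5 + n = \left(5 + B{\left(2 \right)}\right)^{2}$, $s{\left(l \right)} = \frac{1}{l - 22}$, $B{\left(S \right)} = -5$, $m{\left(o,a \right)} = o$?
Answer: $\frac{1}{4} \approx 0.25$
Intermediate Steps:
$s{\left(l \right)} = \frac{1}{-22 + l}$
$n = -5$ ($n = -5 + \left(5 - 5\right)^{2} = -5 + 0^{2} = -5 + 0 = -5$)
$n s{\left(m{\left(2,-2 \right)} \right)} = - \frac{5}{-22 + 2} = - \frac{5}{-20} = \left(-5\right) \left(- \frac{1}{20}\right) = \frac{1}{4}$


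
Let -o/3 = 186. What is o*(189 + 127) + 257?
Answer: -176071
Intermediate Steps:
o = -558 (o = -3*186 = -558)
o*(189 + 127) + 257 = -558*(189 + 127) + 257 = -558*316 + 257 = -176328 + 257 = -176071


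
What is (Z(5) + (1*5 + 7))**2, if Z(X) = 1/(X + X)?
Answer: 14641/100 ≈ 146.41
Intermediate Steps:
Z(X) = 1/(2*X)
(Z(5) + (1*5 + 7))**2 = ((1/2)/5 + (1*5 + 7))**2 = ((1/2)*(1/5) + (5 + 7))**2 = (1/10 + 12)**2 = (121/10)**2 = 14641/100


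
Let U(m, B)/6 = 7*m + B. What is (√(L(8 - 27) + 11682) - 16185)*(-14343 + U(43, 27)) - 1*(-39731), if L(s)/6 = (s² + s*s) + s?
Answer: 200329106 - 123750*√159 ≈ 1.9877e+8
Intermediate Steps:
U(m, B) = 6*B + 42*m (U(m, B) = 6*(7*m + B) = 6*(B + 7*m) = 6*B + 42*m)
L(s) = 6*s + 12*s² (L(s) = 6*((s² + s*s) + s) = 6*((s² + s²) + s) = 6*(2*s² + s) = 6*(s + 2*s²) = 6*s + 12*s²)
(√(L(8 - 27) + 11682) - 16185)*(-14343 + U(43, 27)) - 1*(-39731) = (√(6*(8 - 27)*(1 + 2*(8 - 27)) + 11682) - 16185)*(-14343 + (6*27 + 42*43)) - 1*(-39731) = (√(6*(-19)*(1 + 2*(-19)) + 11682) - 16185)*(-14343 + (162 + 1806)) + 39731 = (√(6*(-19)*(1 - 38) + 11682) - 16185)*(-14343 + 1968) + 39731 = (√(6*(-19)*(-37) + 11682) - 16185)*(-12375) + 39731 = (√(4218 + 11682) - 16185)*(-12375) + 39731 = (√15900 - 16185)*(-12375) + 39731 = (10*√159 - 16185)*(-12375) + 39731 = (-16185 + 10*√159)*(-12375) + 39731 = (200289375 - 123750*√159) + 39731 = 200329106 - 123750*√159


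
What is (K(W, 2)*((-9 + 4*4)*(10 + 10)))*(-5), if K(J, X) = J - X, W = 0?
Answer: 1400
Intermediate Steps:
(K(W, 2)*((-9 + 4*4)*(10 + 10)))*(-5) = ((0 - 1*2)*((-9 + 4*4)*(10 + 10)))*(-5) = ((0 - 2)*((-9 + 16)*20))*(-5) = -14*20*(-5) = -2*140*(-5) = -280*(-5) = 1400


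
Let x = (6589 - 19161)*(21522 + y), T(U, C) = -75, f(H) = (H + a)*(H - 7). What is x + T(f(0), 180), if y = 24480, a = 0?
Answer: -578337219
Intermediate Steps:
f(H) = H*(-7 + H) (f(H) = (H + 0)*(H - 7) = H*(-7 + H))
x = -578337144 (x = (6589 - 19161)*(21522 + 24480) = -12572*46002 = -578337144)
x + T(f(0), 180) = -578337144 - 75 = -578337219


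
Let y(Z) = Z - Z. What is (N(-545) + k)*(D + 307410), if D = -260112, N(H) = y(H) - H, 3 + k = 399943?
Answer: 18942139530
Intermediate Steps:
y(Z) = 0
k = 399940 (k = -3 + 399943 = 399940)
N(H) = -H (N(H) = 0 - H = -H)
(N(-545) + k)*(D + 307410) = (-1*(-545) + 399940)*(-260112 + 307410) = (545 + 399940)*47298 = 400485*47298 = 18942139530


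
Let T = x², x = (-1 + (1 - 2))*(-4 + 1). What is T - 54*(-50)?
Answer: 2736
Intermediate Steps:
x = 6 (x = (-1 - 1)*(-3) = -2*(-3) = 6)
T = 36 (T = 6² = 36)
T - 54*(-50) = 36 - 54*(-50) = 36 + 2700 = 2736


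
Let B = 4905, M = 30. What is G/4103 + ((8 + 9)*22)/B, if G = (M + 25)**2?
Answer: 1488377/1829565 ≈ 0.81351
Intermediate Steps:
G = 3025 (G = (30 + 25)**2 = 55**2 = 3025)
G/4103 + ((8 + 9)*22)/B = 3025/4103 + ((8 + 9)*22)/4905 = 3025*(1/4103) + (17*22)*(1/4905) = 275/373 + 374*(1/4905) = 275/373 + 374/4905 = 1488377/1829565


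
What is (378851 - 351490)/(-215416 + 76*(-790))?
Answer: -27361/275456 ≈ -0.099330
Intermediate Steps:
(378851 - 351490)/(-215416 + 76*(-790)) = 27361/(-215416 - 60040) = 27361/(-275456) = 27361*(-1/275456) = -27361/275456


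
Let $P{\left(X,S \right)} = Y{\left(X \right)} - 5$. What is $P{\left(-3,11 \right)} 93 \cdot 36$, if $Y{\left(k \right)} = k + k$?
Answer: $-36828$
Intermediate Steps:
$Y{\left(k \right)} = 2 k$
$P{\left(X,S \right)} = -5 + 2 X$ ($P{\left(X,S \right)} = 2 X - 5 = -5 + 2 X$)
$P{\left(-3,11 \right)} 93 \cdot 36 = \left(-5 + 2 \left(-3\right)\right) 93 \cdot 36 = \left(-5 - 6\right) 93 \cdot 36 = \left(-11\right) 93 \cdot 36 = \left(-1023\right) 36 = -36828$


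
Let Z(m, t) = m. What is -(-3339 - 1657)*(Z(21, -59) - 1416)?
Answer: -6969420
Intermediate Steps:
-(-3339 - 1657)*(Z(21, -59) - 1416) = -(-3339 - 1657)*(21 - 1416) = -(-4996)*(-1395) = -1*6969420 = -6969420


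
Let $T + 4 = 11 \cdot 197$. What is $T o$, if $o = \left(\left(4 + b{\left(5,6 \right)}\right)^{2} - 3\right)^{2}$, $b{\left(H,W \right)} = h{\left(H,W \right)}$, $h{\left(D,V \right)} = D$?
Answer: $13159692$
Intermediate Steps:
$b{\left(H,W \right)} = H$
$T = 2163$ ($T = -4 + 11 \cdot 197 = -4 + 2167 = 2163$)
$o = 6084$ ($o = \left(\left(4 + 5\right)^{2} - 3\right)^{2} = \left(9^{2} - 3\right)^{2} = \left(81 - 3\right)^{2} = 78^{2} = 6084$)
$T o = 2163 \cdot 6084 = 13159692$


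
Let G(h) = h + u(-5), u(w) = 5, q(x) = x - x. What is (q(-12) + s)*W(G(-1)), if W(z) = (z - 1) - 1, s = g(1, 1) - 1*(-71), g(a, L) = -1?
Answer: 140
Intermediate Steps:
q(x) = 0
s = 70 (s = -1 - 1*(-71) = -1 + 71 = 70)
G(h) = 5 + h (G(h) = h + 5 = 5 + h)
W(z) = -2 + z (W(z) = (-1 + z) - 1 = -2 + z)
(q(-12) + s)*W(G(-1)) = (0 + 70)*(-2 + (5 - 1)) = 70*(-2 + 4) = 70*2 = 140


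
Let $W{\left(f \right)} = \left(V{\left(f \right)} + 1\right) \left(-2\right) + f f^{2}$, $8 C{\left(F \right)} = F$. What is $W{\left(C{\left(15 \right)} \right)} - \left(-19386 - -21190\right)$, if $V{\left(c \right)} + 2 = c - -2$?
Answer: $- \frac{923217}{512} \approx -1803.2$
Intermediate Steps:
$V{\left(c \right)} = c$ ($V{\left(c \right)} = -2 + \left(c - -2\right) = -2 + \left(c + 2\right) = -2 + \left(2 + c\right) = c$)
$C{\left(F \right)} = \frac{F}{8}$
$W{\left(f \right)} = -2 + f^{3} - 2 f$ ($W{\left(f \right)} = \left(f + 1\right) \left(-2\right) + f f^{2} = \left(1 + f\right) \left(-2\right) + f^{3} = \left(-2 - 2 f\right) + f^{3} = -2 + f^{3} - 2 f$)
$W{\left(C{\left(15 \right)} \right)} - \left(-19386 - -21190\right) = \left(-2 + \left(\frac{1}{8} \cdot 15\right)^{3} - 2 \cdot \frac{1}{8} \cdot 15\right) - \left(-19386 - -21190\right) = \left(-2 + \left(\frac{15}{8}\right)^{3} - \frac{15}{4}\right) - \left(-19386 + 21190\right) = \left(-2 + \frac{3375}{512} - \frac{15}{4}\right) - 1804 = \frac{431}{512} - 1804 = - \frac{923217}{512}$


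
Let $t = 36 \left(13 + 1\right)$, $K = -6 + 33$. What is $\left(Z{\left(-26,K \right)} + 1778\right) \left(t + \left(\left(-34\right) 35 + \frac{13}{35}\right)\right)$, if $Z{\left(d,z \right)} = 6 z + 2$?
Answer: $- \frac{46602174}{35} \approx -1.3315 \cdot 10^{6}$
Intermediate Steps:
$K = 27$
$t = 504$ ($t = 36 \cdot 14 = 504$)
$Z{\left(d,z \right)} = 2 + 6 z$
$\left(Z{\left(-26,K \right)} + 1778\right) \left(t + \left(\left(-34\right) 35 + \frac{13}{35}\right)\right) = \left(\left(2 + 6 \cdot 27\right) + 1778\right) \left(504 + \left(\left(-34\right) 35 + \frac{13}{35}\right)\right) = \left(\left(2 + 162\right) + 1778\right) \left(504 + \left(-1190 + 13 \cdot \frac{1}{35}\right)\right) = \left(164 + 1778\right) \left(504 + \left(-1190 + \frac{13}{35}\right)\right) = 1942 \left(504 - \frac{41637}{35}\right) = 1942 \left(- \frac{23997}{35}\right) = - \frac{46602174}{35}$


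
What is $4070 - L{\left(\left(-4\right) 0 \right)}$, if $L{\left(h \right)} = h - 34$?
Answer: $4104$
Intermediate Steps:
$L{\left(h \right)} = -34 + h$ ($L{\left(h \right)} = h - 34 = -34 + h$)
$4070 - L{\left(\left(-4\right) 0 \right)} = 4070 - \left(-34 - 0\right) = 4070 - \left(-34 + 0\right) = 4070 - -34 = 4070 + 34 = 4104$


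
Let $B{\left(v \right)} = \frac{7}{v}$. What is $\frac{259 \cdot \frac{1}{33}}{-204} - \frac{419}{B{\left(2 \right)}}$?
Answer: $- \frac{5643229}{47124} \approx -119.75$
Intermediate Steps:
$\frac{259 \cdot \frac{1}{33}}{-204} - \frac{419}{B{\left(2 \right)}} = \frac{259 \cdot \frac{1}{33}}{-204} - \frac{419}{7 \cdot \frac{1}{2}} = 259 \cdot \frac{1}{33} \left(- \frac{1}{204}\right) - \frac{419}{7 \cdot \frac{1}{2}} = \frac{259}{33} \left(- \frac{1}{204}\right) - \frac{419}{\frac{7}{2}} = - \frac{259}{6732} - \frac{838}{7} = - \frac{5643229}{47124}$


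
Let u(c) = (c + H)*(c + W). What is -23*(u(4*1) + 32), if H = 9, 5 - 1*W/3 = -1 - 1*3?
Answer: -10005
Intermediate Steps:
W = 27 (W = 15 - 3*(-1 - 1*3) = 15 - 3*(-1 - 3) = 15 - 3*(-4) = 15 + 12 = 27)
u(c) = (9 + c)*(27 + c) (u(c) = (c + 9)*(c + 27) = (9 + c)*(27 + c))
-23*(u(4*1) + 32) = -23*((243 + (4*1)² + 36*(4*1)) + 32) = -23*((243 + 4² + 36*4) + 32) = -23*((243 + 16 + 144) + 32) = -23*(403 + 32) = -23*435 = -10005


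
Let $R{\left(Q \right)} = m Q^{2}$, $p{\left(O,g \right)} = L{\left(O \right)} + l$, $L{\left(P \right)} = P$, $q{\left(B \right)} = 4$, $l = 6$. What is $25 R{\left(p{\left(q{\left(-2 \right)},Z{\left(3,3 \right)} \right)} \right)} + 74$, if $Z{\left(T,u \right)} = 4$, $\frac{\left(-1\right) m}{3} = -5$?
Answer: $37574$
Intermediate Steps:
$m = 15$ ($m = \left(-3\right) \left(-5\right) = 15$)
$p{\left(O,g \right)} = 6 + O$ ($p{\left(O,g \right)} = O + 6 = 6 + O$)
$R{\left(Q \right)} = 15 Q^{2}$
$25 R{\left(p{\left(q{\left(-2 \right)},Z{\left(3,3 \right)} \right)} \right)} + 74 = 25 \cdot 15 \left(6 + 4\right)^{2} + 74 = 25 \cdot 15 \cdot 10^{2} + 74 = 25 \cdot 15 \cdot 100 + 74 = 25 \cdot 1500 + 74 = 37500 + 74 = 37574$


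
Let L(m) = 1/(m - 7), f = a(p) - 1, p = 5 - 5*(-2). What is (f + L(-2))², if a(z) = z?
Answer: 15625/81 ≈ 192.90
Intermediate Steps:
p = 15 (p = 5 + 10 = 15)
f = 14 (f = 15 - 1 = 14)
L(m) = 1/(-7 + m)
(f + L(-2))² = (14 + 1/(-7 - 2))² = (14 + 1/(-9))² = (14 - ⅑)² = (125/9)² = 15625/81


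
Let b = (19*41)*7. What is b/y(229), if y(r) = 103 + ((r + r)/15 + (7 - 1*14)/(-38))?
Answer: 75810/1859 ≈ 40.780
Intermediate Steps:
b = 5453 (b = 779*7 = 5453)
y(r) = 3921/38 + 2*r/15 (y(r) = 103 + ((2*r)*(1/15) + (7 - 14)*(-1/38)) = 103 + (2*r/15 - 7*(-1/38)) = 103 + (2*r/15 + 7/38) = 103 + (7/38 + 2*r/15) = 3921/38 + 2*r/15)
b/y(229) = 5453/(3921/38 + (2/15)*229) = 5453/(3921/38 + 458/15) = 5453/(76219/570) = 5453*(570/76219) = 75810/1859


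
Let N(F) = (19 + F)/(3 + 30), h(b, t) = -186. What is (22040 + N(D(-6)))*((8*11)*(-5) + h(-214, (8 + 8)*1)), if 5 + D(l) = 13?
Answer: -151773074/11 ≈ -1.3798e+7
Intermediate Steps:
D(l) = 8 (D(l) = -5 + 13 = 8)
N(F) = 19/33 + F/33 (N(F) = (19 + F)/33 = (19 + F)*(1/33) = 19/33 + F/33)
(22040 + N(D(-6)))*((8*11)*(-5) + h(-214, (8 + 8)*1)) = (22040 + (19/33 + (1/33)*8))*((8*11)*(-5) - 186) = (22040 + (19/33 + 8/33))*(88*(-5) - 186) = (22040 + 9/11)*(-440 - 186) = (242449/11)*(-626) = -151773074/11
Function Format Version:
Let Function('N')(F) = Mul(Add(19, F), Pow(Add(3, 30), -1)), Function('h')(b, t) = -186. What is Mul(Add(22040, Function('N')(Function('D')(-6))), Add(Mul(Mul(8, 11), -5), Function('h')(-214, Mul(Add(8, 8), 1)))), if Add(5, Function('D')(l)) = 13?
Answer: Rational(-151773074, 11) ≈ -1.3798e+7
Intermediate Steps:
Function('D')(l) = 8 (Function('D')(l) = Add(-5, 13) = 8)
Function('N')(F) = Add(Rational(19, 33), Mul(Rational(1, 33), F)) (Function('N')(F) = Mul(Add(19, F), Pow(33, -1)) = Mul(Add(19, F), Rational(1, 33)) = Add(Rational(19, 33), Mul(Rational(1, 33), F)))
Mul(Add(22040, Function('N')(Function('D')(-6))), Add(Mul(Mul(8, 11), -5), Function('h')(-214, Mul(Add(8, 8), 1)))) = Mul(Add(22040, Add(Rational(19, 33), Mul(Rational(1, 33), 8))), Add(Mul(Mul(8, 11), -5), -186)) = Mul(Add(22040, Add(Rational(19, 33), Rational(8, 33))), Add(Mul(88, -5), -186)) = Mul(Add(22040, Rational(9, 11)), Add(-440, -186)) = Mul(Rational(242449, 11), -626) = Rational(-151773074, 11)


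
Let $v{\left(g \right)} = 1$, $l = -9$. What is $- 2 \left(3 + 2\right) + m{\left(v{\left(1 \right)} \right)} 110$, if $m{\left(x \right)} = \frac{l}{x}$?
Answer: $-1000$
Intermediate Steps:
$m{\left(x \right)} = - \frac{9}{x}$
$- 2 \left(3 + 2\right) + m{\left(v{\left(1 \right)} \right)} 110 = - 2 \left(3 + 2\right) + - \frac{9}{1} \cdot 110 = \left(-2\right) 5 + \left(-9\right) 1 \cdot 110 = -10 - 990 = -1000$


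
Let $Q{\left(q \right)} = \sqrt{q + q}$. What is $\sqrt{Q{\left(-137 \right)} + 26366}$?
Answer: $\sqrt{26366 + i \sqrt{274}} \approx 162.38 + 0.051 i$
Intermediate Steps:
$Q{\left(q \right)} = \sqrt{2} \sqrt{q}$ ($Q{\left(q \right)} = \sqrt{2 q} = \sqrt{2} \sqrt{q}$)
$\sqrt{Q{\left(-137 \right)} + 26366} = \sqrt{\sqrt{2} \sqrt{-137} + 26366} = \sqrt{\sqrt{2} i \sqrt{137} + 26366} = \sqrt{i \sqrt{274} + 26366} = \sqrt{26366 + i \sqrt{274}}$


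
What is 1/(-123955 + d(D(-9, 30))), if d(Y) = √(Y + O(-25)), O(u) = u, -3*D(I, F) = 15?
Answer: -24791/3072968411 - I*√30/15364842055 ≈ -8.0675e-6 - 3.5648e-10*I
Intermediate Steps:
D(I, F) = -5 (D(I, F) = -⅓*15 = -5)
d(Y) = √(-25 + Y) (d(Y) = √(Y - 25) = √(-25 + Y))
1/(-123955 + d(D(-9, 30))) = 1/(-123955 + √(-25 - 5)) = 1/(-123955 + √(-30)) = 1/(-123955 + I*√30)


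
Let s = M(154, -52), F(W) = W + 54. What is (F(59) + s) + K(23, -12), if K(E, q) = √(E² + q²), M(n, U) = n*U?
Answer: -7895 + √673 ≈ -7869.1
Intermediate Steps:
M(n, U) = U*n
F(W) = 54 + W
s = -8008 (s = -52*154 = -8008)
(F(59) + s) + K(23, -12) = ((54 + 59) - 8008) + √(23² + (-12)²) = (113 - 8008) + √(529 + 144) = -7895 + √673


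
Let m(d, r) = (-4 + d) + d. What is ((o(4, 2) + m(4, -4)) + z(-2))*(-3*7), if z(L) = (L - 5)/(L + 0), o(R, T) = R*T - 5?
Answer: -441/2 ≈ -220.50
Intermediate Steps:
m(d, r) = -4 + 2*d
o(R, T) = -5 + R*T
z(L) = (-5 + L)/L
((o(4, 2) + m(4, -4)) + z(-2))*(-3*7) = (((-5 + 4*2) + (-4 + 2*4)) + (-5 - 2)/(-2))*(-3*7) = (((-5 + 8) + (-4 + 8)) - ½*(-7))*(-21) = ((3 + 4) + 7/2)*(-21) = (7 + 7/2)*(-21) = (21/2)*(-21) = -441/2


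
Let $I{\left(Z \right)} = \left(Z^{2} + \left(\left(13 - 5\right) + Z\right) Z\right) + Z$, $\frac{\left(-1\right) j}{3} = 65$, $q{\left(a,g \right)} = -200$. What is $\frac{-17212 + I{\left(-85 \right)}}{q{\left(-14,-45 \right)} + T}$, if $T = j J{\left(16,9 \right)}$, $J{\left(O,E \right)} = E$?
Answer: $\frac{3527}{1955} \approx 1.8041$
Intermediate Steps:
$j = -195$ ($j = \left(-3\right) 65 = -195$)
$I{\left(Z \right)} = Z + Z^{2} + Z \left(8 + Z\right)$ ($I{\left(Z \right)} = \left(Z^{2} + \left(8 + Z\right) Z\right) + Z = \left(Z^{2} + Z \left(8 + Z\right)\right) + Z = Z + Z^{2} + Z \left(8 + Z\right)$)
$T = -1755$ ($T = \left(-195\right) 9 = -1755$)
$\frac{-17212 + I{\left(-85 \right)}}{q{\left(-14,-45 \right)} + T} = \frac{-17212 - 85 \left(9 + 2 \left(-85\right)\right)}{-200 - 1755} = \frac{-17212 - 85 \left(9 - 170\right)}{-1955} = \left(-17212 - -13685\right) \left(- \frac{1}{1955}\right) = \left(-17212 + 13685\right) \left(- \frac{1}{1955}\right) = \left(-3527\right) \left(- \frac{1}{1955}\right) = \frac{3527}{1955}$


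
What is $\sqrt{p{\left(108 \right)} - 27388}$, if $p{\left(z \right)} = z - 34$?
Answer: $i \sqrt{27314} \approx 165.27 i$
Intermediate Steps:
$p{\left(z \right)} = -34 + z$
$\sqrt{p{\left(108 \right)} - 27388} = \sqrt{\left(-34 + 108\right) - 27388} = \sqrt{74 - 27388} = \sqrt{-27314} = i \sqrt{27314}$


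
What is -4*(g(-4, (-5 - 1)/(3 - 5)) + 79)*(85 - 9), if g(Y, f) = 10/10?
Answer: -24320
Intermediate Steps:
g(Y, f) = 1 (g(Y, f) = 10*(1/10) = 1)
-4*(g(-4, (-5 - 1)/(3 - 5)) + 79)*(85 - 9) = -4*(1 + 79)*(85 - 9) = -320*76 = -4*6080 = -24320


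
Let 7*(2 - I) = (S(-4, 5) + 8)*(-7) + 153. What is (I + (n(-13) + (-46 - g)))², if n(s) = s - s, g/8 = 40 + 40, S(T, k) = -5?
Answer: 24206400/49 ≈ 4.9401e+5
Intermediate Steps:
I = -118/7 (I = 2 - ((-5 + 8)*(-7) + 153)/7 = 2 - (3*(-7) + 153)/7 = 2 - (-21 + 153)/7 = 2 - ⅐*132 = 2 - 132/7 = -118/7 ≈ -16.857)
g = 640 (g = 8*(40 + 40) = 8*80 = 640)
n(s) = 0
(I + (n(-13) + (-46 - g)))² = (-118/7 + (0 + (-46 - 1*640)))² = (-118/7 + (0 + (-46 - 640)))² = (-118/7 + (0 - 686))² = (-118/7 - 686)² = (-4920/7)² = 24206400/49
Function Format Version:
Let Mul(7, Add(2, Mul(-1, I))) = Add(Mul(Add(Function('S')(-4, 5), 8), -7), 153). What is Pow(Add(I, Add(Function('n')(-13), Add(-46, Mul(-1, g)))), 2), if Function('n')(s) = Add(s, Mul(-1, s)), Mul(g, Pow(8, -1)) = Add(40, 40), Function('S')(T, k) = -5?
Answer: Rational(24206400, 49) ≈ 4.9401e+5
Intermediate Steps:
I = Rational(-118, 7) (I = Add(2, Mul(Rational(-1, 7), Add(Mul(Add(-5, 8), -7), 153))) = Add(2, Mul(Rational(-1, 7), Add(Mul(3, -7), 153))) = Add(2, Mul(Rational(-1, 7), Add(-21, 153))) = Add(2, Mul(Rational(-1, 7), 132)) = Add(2, Rational(-132, 7)) = Rational(-118, 7) ≈ -16.857)
g = 640 (g = Mul(8, Add(40, 40)) = Mul(8, 80) = 640)
Function('n')(s) = 0
Pow(Add(I, Add(Function('n')(-13), Add(-46, Mul(-1, g)))), 2) = Pow(Add(Rational(-118, 7), Add(0, Add(-46, Mul(-1, 640)))), 2) = Pow(Add(Rational(-118, 7), Add(0, Add(-46, -640))), 2) = Pow(Add(Rational(-118, 7), Add(0, -686)), 2) = Pow(Add(Rational(-118, 7), -686), 2) = Pow(Rational(-4920, 7), 2) = Rational(24206400, 49)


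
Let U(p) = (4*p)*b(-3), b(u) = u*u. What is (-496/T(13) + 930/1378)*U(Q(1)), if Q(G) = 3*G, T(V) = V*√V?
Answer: 50220/689 - 53568*√13/169 ≈ -1070.0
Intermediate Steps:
T(V) = V^(3/2)
b(u) = u²
U(p) = 36*p (U(p) = (4*p)*(-3)² = (4*p)*9 = 36*p)
(-496/T(13) + 930/1378)*U(Q(1)) = (-496*√13/169 + 930/1378)*(36*(3*1)) = (-496*√13/169 + 930*(1/1378))*(36*3) = (-496*√13/169 + 465/689)*108 = (465/689 - 496*√13/169)*108 = 50220/689 - 53568*√13/169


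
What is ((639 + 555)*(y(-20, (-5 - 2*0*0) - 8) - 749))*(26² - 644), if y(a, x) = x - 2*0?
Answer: -29114496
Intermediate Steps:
y(a, x) = x (y(a, x) = x + 0 = x)
((639 + 555)*(y(-20, (-5 - 2*0*0) - 8) - 749))*(26² - 644) = ((639 + 555)*(((-5 - 2*0*0) - 8) - 749))*(26² - 644) = (1194*(((-5 + 0*0) - 8) - 749))*(676 - 644) = (1194*(((-5 + 0) - 8) - 749))*32 = (1194*((-5 - 8) - 749))*32 = (1194*(-13 - 749))*32 = (1194*(-762))*32 = -909828*32 = -29114496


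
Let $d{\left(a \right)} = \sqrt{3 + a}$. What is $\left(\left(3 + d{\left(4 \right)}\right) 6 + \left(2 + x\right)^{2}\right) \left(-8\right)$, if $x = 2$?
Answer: $-272 - 48 \sqrt{7} \approx -399.0$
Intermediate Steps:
$\left(\left(3 + d{\left(4 \right)}\right) 6 + \left(2 + x\right)^{2}\right) \left(-8\right) = \left(\left(3 + \sqrt{3 + 4}\right) 6 + \left(2 + 2\right)^{2}\right) \left(-8\right) = \left(\left(3 + \sqrt{7}\right) 6 + 4^{2}\right) \left(-8\right) = \left(\left(18 + 6 \sqrt{7}\right) + 16\right) \left(-8\right) = \left(34 + 6 \sqrt{7}\right) \left(-8\right) = -272 - 48 \sqrt{7}$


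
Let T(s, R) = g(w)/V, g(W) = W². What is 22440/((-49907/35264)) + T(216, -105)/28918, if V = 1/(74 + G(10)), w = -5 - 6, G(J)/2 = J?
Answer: -1040133837121/65600483 ≈ -15856.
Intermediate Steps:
G(J) = 2*J
w = -11
V = 1/94 (V = 1/(74 + 2*10) = 1/(74 + 20) = 1/94 ≈ 0.010638)
T(s, R) = 11374 (T(s, R) = (-11)²/(1/94) = 121*94 = 11374)
22440/((-49907/35264)) + T(216, -105)/28918 = 22440/((-49907/35264)) + 11374/28918 = 22440/((-49907*1/35264)) + 11374*(1/28918) = 22440/(-49907/35264) + 5687/14459 = 22440*(-35264/49907) + 5687/14459 = -71938560/4537 + 5687/14459 = -1040133837121/65600483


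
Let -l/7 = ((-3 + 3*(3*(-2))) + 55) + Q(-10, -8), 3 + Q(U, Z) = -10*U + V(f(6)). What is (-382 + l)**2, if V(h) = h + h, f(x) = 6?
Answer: 1912689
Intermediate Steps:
V(h) = 2*h
Q(U, Z) = 9 - 10*U (Q(U, Z) = -3 + (-10*U + 2*6) = -3 + (-10*U + 12) = -3 + (12 - 10*U) = 9 - 10*U)
l = -1001 (l = -7*(((-3 + 3*(3*(-2))) + 55) + (9 - 10*(-10))) = -7*(((-3 + 3*(-6)) + 55) + (9 + 100)) = -7*(((-3 - 18) + 55) + 109) = -7*((-21 + 55) + 109) = -7*(34 + 109) = -7*143 = -1001)
(-382 + l)**2 = (-382 - 1001)**2 = (-1383)**2 = 1912689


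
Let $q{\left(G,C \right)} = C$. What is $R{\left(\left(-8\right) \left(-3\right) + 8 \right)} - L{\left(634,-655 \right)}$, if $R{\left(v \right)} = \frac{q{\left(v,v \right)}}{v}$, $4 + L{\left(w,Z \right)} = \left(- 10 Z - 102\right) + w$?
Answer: $-7077$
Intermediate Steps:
$L{\left(w,Z \right)} = -106 + w - 10 Z$ ($L{\left(w,Z \right)} = -4 - \left(102 - w + 10 Z\right) = -106 + w - 10 Z$)
$R{\left(v \right)} = 1$ ($R{\left(v \right)} = \frac{v}{v} = 1$)
$R{\left(\left(-8\right) \left(-3\right) + 8 \right)} - L{\left(634,-655 \right)} = 1 - \left(-106 + 634 - -6550\right) = 1 - \left(-106 + 634 + 6550\right) = 1 - 7078 = -7077$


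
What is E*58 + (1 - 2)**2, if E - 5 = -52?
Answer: -2725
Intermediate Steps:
E = -47 (E = 5 - 52 = -47)
E*58 + (1 - 2)**2 = -47*58 + (1 - 2)**2 = -2726 + (-1)**2 = -2726 + 1 = -2725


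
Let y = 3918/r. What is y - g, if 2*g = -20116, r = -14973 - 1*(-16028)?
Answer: 10615108/1055 ≈ 10062.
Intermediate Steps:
r = 1055 (r = -14973 + 16028 = 1055)
g = -10058 (g = (1/2)*(-20116) = -10058)
y = 3918/1055 ≈ 3.7137
y - g = 3918/1055 - 1*(-10058) = 3918/1055 + 10058 = 10615108/1055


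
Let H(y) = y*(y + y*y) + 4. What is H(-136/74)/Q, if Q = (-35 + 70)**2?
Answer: 59268/62049925 ≈ 0.00095517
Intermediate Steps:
Q = 1225 (Q = 35**2 = 1225)
H(y) = 4 + y*(y + y**2) (H(y) = y*(y + y**2) + 4 = 4 + y*(y + y**2))
H(-136/74)/Q = (4 + (-136/74)**2 + (-136/74)**3)/1225 = (4 + (-136*1/74)**2 + (-136*1/74)**3)*(1/1225) = (4 + (-68/37)**2 + (-68/37)**3)*(1/1225) = (4 + 4624/1369 - 314432/50653)*(1/1225) = (59268/50653)*(1/1225) = 59268/62049925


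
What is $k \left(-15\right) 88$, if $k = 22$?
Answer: $-29040$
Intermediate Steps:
$k \left(-15\right) 88 = 22 \left(-15\right) 88 = \left(-330\right) 88 = -29040$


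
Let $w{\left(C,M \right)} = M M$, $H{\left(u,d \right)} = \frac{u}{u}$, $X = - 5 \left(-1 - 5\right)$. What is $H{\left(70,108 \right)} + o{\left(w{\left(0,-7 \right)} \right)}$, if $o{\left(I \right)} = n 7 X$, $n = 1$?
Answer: $211$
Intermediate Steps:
$X = 30$ ($X = \left(-5\right) \left(-6\right) = 30$)
$H{\left(u,d \right)} = 1$
$w{\left(C,M \right)} = M^{2}$
$o{\left(I \right)} = 210$ ($o{\left(I \right)} = 1 \cdot 7 \cdot 30 = 7 \cdot 30 = 210$)
$H{\left(70,108 \right)} + o{\left(w{\left(0,-7 \right)} \right)} = 1 + 210 = 211$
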